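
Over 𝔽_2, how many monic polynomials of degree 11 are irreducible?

186

The number of monic irreducibles of degree 11 over GF(2) is (1/11)·Σ_{d∣11} μ(11/d) 2^d.
Divisors of 11: 1, 11; μ(11/d) for each: -1, 1.
Σ = − 2^1 + 2^11 = 2046.
N = 2046/11 = 186.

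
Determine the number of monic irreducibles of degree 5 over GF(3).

48

x^(3^5) − x is the product of all monic irreducibles of degree dividing 5; Möbius inversion gives N = (1/5) Σ μ(5/d)·3^d.
Divisors of 5: 1, 5; μ(5/d) for each: -1, 1.
Σ = − 3^1 + 3^5 = 240.
N = 240/5 = 48.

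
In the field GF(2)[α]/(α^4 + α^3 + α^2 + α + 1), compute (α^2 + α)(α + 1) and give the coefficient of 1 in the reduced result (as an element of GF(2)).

0

Multiply in GF(2)[α]: (α^2 + α)·(α + 1) = α^3 + α.
Reduced: α^3 + α.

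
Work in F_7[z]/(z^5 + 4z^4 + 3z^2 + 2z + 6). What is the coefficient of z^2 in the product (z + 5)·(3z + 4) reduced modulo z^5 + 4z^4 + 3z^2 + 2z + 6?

3

Multiply in F_7[z]: (z + 5)·(3z + 4) = 3z^2 + 5z + 6.
Reduced: 3z^2 + 5z + 6.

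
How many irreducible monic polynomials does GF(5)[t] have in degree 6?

The number of monic irreducibles of degree 6 over GF(5) is (1/6)·Σ_{d∣6} μ(6/d) 5^d.
Divisors of 6: 1, 2, 3, 6; μ(6/d) for each: 1, -1, -1, 1.
Σ = 5^1 − 5^2 − 5^3 + 5^6 = 15480.
N = 15480/6 = 2580.

2580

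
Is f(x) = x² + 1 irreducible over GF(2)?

Check for roots in GF(2): f(0) = 1; f(1) = 0 → root.
f(1) = 0, so (x − 1) divides f(x); f is reducible.

No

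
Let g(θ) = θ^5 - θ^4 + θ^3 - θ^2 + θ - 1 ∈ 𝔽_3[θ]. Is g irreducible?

Check for roots in 𝔽_3: g(0) = 2; g(1) = 0 → root; g(2) = 0 → root.
g(1) = 0, so (θ − 1) divides g(θ); g is reducible.

No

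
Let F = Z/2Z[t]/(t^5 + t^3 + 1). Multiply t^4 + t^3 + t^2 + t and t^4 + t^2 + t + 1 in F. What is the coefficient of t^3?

0

Multiply in Z/2Z[t]: (t^4 + t^3 + t^2 + t)·(t^4 + t^2 + t + 1) = t^8 + t^7 + t^5 + t^4 + t^3 + t.
Reduce using t^5 ≡ t^3 + 1 (mod t^5 + t^3 + 1).
Reduced: t^2.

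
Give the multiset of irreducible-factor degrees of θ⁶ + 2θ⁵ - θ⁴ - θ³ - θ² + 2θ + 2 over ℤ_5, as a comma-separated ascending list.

6

Write f(θ) = θ⁶ + 2θ⁵ - θ⁴ - θ³ - θ² + 2θ + 2.
Roots in ℤ_5: f(0) = 2; f(1) = 4; f(2) = 1; f(3) = 1; f(4) = 3.
Complete factorization: f(θ) = (θ⁶ + 2θ⁵ - θ⁴ - θ³ - θ² + 2θ + 2).
Factor degrees with multiplicity: 6 = 6.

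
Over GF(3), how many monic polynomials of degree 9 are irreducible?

By the necklace-counting formula, N_3(9) = (1/9) Σ_{d|9} μ(9/d)·3^d.
Divisors of 9: 1, 3, 9; μ(9/d) for each: 0, -1, 1.
Σ = − 3^3 + 3^9 = 19656.
N = 19656/9 = 2184.

2184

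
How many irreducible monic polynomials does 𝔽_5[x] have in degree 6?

By the necklace-counting formula, N_5(6) = (1/6) Σ_{d|6} μ(6/d)·5^d.
Divisors of 6: 1, 2, 3, 6; μ(6/d) for each: 1, -1, -1, 1.
Σ = 5^1 − 5^2 − 5^3 + 5^6 = 15480.
N = 15480/6 = 2580.

2580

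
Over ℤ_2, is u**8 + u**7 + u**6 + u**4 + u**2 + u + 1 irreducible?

Yes

Write g(u) = u**8 + u**7 + u**6 + u**4 + u**2 + u + 1.
Check for roots in ℤ_2: g(0) = 1; g(1) = 1.
No roots, so no linear factors.
Monic irreducibles of degree 2 over GF(2): u**2 + u + 1.
None of them divide g (all give nonzero remainder).
Monic irreducibles of degree 3 over GF(2): u**3 + u + 1, u**3 + u**2 + 1.
None of them divide g (all give nonzero remainder).
Monic irreducibles of degree 4 over GF(2): u**4 + u + 1, u**4 + u**3 + 1, u**4 + u**3 + u**2 + u + 1.
None of them divide g (all give nonzero remainder).
No irreducible factor of degree ≤ 4 exists, so g is irreducible over GF(2).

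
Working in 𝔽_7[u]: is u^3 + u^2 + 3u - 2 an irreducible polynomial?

Yes

Write h(u) = u^3 + u^2 + 3u - 2.
Check for roots in 𝔽_7: h(0) = 5; h(1) = 3; h(2) = 2; h(3) = 1; h(4) = 6; h(5) = 2; h(6) = 2.
No roots. A degree-3 polynomial over a field with no linear factor is irreducible.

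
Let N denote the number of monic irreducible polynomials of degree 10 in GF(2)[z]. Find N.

99

x^(2^10) − x is the product of all monic irreducibles of degree dividing 10; Möbius inversion gives N = (1/10) Σ μ(10/d)·2^d.
Divisors of 10: 1, 2, 5, 10; μ(10/d) for each: 1, -1, -1, 1.
Σ = 2^1 − 2^2 − 2^5 + 2^10 = 990.
N = 990/10 = 99.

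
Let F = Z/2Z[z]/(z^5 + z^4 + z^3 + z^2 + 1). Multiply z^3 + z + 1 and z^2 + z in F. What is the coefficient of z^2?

Multiply in Z/2Z[z]: (z^3 + z + 1)·(z^2 + z) = z^5 + z^4 + z^3 + z.
Reduce using z^5 ≡ z^4 + z^3 + z^2 + 1 (mod z^5 + z^4 + z^3 + z^2 + 1).
Reduced: z^2 + z + 1.

1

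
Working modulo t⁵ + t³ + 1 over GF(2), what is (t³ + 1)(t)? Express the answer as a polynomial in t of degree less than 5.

Multiply in GF(2)[t]: (t³ + 1)·(t) = t⁴ + t.
Reduced: t⁴ + t.

t^4 + t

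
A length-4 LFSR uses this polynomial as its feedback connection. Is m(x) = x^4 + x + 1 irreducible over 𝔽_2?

Yes

Check for roots in 𝔽_2: m(0) = 1; m(1) = 1.
No roots, so no linear factors.
Monic irreducibles of degree 2 over GF(2): x^2 + x + 1.
None of them divide m (all give nonzero remainder).
No irreducible factor of degree ≤ 2 exists, so m is irreducible over GF(2).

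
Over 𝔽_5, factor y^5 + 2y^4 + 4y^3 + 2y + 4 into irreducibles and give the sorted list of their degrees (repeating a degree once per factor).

5

Write h(y) = y^5 + 2y^4 + 4y^3 + 2y + 4.
Roots in 𝔽_5: h(0) = 4; h(1) = 3; h(2) = 4; h(3) = 3; h(4) = 4.
Complete factorization: h(y) = (y^5 + 2y^4 + 4y^3 + 2y + 4).
Factor degrees with multiplicity: 5 = 5.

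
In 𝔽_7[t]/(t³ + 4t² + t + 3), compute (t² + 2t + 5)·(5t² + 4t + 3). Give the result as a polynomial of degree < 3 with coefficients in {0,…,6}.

Multiply in 𝔽_7[t]: (t² + 2t + 5)·(5t² + 4t + 3) = 5t⁴ + t² + 5t + 1.
Reduce using t³ ≡ 3t² + 6t + 4 (mod t³ + 4t² + t + 3).
Reduced: 6t² + 3t + 5.

6t^2 + 3t + 5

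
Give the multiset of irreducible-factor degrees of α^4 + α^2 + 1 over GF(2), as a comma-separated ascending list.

2, 2

Write f(α) = α^4 + α^2 + 1.
Roots in GF(2): f(0) = 1; f(1) = 1.
Complete factorization: f(α) = (α^2 + α + 1)^2.
Factor degrees with multiplicity: 2 + 2 = 4.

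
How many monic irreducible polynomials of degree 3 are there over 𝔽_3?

Gauss's count: N_{3}(3) = (1/3) Σ_{d|3} μ(3/d)·3^d.
Divisors of 3: 1, 3; μ(3/d) for each: -1, 1.
Σ = − 3^1 + 3^3 = 24.
N = 24/3 = 8.

8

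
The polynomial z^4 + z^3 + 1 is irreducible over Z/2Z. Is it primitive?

Write f(z) = z^4 + z^3 + 1.
|GF(2^4)^×| = 2^4 − 1 = 15. Prime factorization: 15 = 3·5.
f is primitive ⇔ z has order 15 in GF(2)[z]/(f), i.e. z^(15/q) ≠ 1 for each prime q | 15.
z^(5) mod f = z^3 + z + 1.
z^(3) mod f = z^3.
None equal 1, so z has full order 15; f is primitive.

Yes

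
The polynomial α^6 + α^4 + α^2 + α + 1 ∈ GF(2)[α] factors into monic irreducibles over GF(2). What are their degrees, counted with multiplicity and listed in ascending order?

6

Write g(α) = α^6 + α^4 + α^2 + α + 1.
Roots in GF(2): g(0) = 1; g(1) = 1.
Complete factorization: g(α) = (α^6 + α^4 + α^2 + α + 1).
Factor degrees with multiplicity: 6 = 6.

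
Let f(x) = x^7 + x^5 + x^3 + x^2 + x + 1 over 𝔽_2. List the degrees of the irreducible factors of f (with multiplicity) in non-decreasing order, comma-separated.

1, 1, 2, 3

Roots in 𝔽_2: f(0) = 1; f(1) = 0 → root.
Linear factors from roots: (x + 1).
Complete factorization: f(x) = (x + 1)^2·(x^2 + x + 1)·(x^3 + x^2 + 1).
Factor degrees with multiplicity: 1 + 1 + 2 + 3 = 7.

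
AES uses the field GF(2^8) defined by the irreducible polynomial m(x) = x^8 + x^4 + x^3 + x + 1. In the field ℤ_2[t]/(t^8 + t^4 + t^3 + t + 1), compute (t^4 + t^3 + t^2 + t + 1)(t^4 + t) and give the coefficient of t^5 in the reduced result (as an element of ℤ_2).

Multiply in ℤ_2[t]: (t^4 + t^3 + t^2 + t + 1)·(t^4 + t) = t^8 + t^7 + t^6 + t^3 + t^2 + t.
Reduce using t^8 ≡ t^4 + t^3 + t + 1 (mod t^8 + t^4 + t^3 + t + 1).
Reduced: t^7 + t^6 + t^4 + t^2 + 1.

0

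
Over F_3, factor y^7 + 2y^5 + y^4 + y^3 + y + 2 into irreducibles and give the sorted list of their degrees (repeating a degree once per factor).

3, 4

Write f(y) = y^7 + 2y^5 + y^4 + y^3 + y + 2.
Roots in F_3: f(0) = 2; f(1) = 2; f(2) = 1.
Complete factorization: f(y) = (y^3 + 2y^2 + 2y + 2)·(y^4 + y^3 + y^2 + y + 1).
Factor degrees with multiplicity: 3 + 4 = 7.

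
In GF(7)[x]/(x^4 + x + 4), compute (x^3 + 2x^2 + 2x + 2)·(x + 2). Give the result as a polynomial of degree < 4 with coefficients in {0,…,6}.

Multiply in GF(7)[x]: (x^3 + 2x^2 + 2x + 2)·(x + 2) = x^4 + 4x^3 + 6x^2 + 6x + 4.
Reduce using x^4 ≡ 6x + 3 (mod x^4 + x + 4).
Reduced: 4x^3 + 6x^2 + 5x.

4x^3 + 6x^2 + 5x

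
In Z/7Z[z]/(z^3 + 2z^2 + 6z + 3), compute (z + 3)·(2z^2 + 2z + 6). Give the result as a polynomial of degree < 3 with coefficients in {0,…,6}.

4z^2 + 5

Multiply in Z/7Z[z]: (z + 3)·(2z^2 + 2z + 6) = 2z^3 + z^2 + 5z + 4.
Reduce using z^3 ≡ 5z^2 + z + 4 (mod z^3 + 2z^2 + 6z + 3).
Reduced: 4z^2 + 5.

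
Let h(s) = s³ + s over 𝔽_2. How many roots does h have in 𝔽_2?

2

Evaluate at each of the 2 elements of 𝔽_2:
h(0) = 0 → root; h(1) = 0 → root.
Roots: {0, 1}.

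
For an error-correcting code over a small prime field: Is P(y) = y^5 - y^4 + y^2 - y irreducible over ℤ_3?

Check for roots in ℤ_3: P(0) = 0 → root; P(1) = 0 → root; P(2) = 0 → root.
P(0) = 0, so (y) divides P(y); P is reducible.

No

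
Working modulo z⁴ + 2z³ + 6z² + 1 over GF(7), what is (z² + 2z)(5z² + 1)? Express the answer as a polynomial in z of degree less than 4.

Multiply in GF(7)[z]: (z² + 2z)·(5z² + 1) = 5z⁴ + 3z³ + z² + 2z.
Reduce using z⁴ ≡ 5z³ + z² + 6 (mod z⁴ + 2z³ + 6z² + 1).
Reduced: 6z² + 2z + 2.

6z^2 + 2z + 2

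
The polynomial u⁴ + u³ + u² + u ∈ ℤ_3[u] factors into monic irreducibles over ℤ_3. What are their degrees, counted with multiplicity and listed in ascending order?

1, 1, 2

Write h(u) = u⁴ + u³ + u² + u.
Roots in ℤ_3: h(0) = 0 → root; h(1) = 1; h(2) = 0 → root.
Linear factors from roots: (u), (u + 1).
Complete factorization: h(u) = (u)·(u + 1)·(u² + 1).
Factor degrees with multiplicity: 1 + 1 + 2 = 4.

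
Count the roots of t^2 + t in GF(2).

2

Write g(t) = t^2 + t.
Evaluate at each of the 2 elements of GF(2):
g(0) = 0 → root; g(1) = 0 → root.
Roots: {0, 1}.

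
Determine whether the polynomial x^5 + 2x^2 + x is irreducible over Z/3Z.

No

Write g(x) = x^5 + 2x^2 + x.
Check for roots in Z/3Z: g(0) = 0 → root; g(1) = 1; g(2) = 0 → root.
g(0) = 0, so (x) divides g(x); g is reducible.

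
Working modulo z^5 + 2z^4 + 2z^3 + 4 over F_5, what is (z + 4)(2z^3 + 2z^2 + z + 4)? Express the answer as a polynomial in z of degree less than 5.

Multiply in F_5[z]: (z + 4)·(2z^3 + 2z^2 + z + 4) = 2z^4 + 4z^2 + 3z + 1.
Reduced: 2z^4 + 4z^2 + 3z + 1.

2z^4 + 4z^2 + 3z + 1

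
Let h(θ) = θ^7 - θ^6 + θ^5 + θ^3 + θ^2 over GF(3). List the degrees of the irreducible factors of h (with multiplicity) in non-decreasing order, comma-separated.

Roots in GF(3): h(0) = 0 → root; h(1) = 0 → root; h(2) = 0 → root.
Linear factors from roots: (θ), (θ - 1), (θ + 1).
Complete factorization: h(θ) = (θ + 1)·(θ - 1)·(θ)^2·(θ^3 - θ^2 - θ - 1).
Factor degrees with multiplicity: 1 + 1 + 1 + 1 + 3 = 7.

1, 1, 1, 1, 3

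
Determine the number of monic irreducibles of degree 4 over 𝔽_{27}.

The number of monic irreducibles of degree 4 over GF(27) is (1/4)·Σ_{d∣4} μ(4/d) 27^d.
Divisors of 4: 1, 2, 4; μ(4/d) for each: 0, -1, 1.
Σ = − 27^2 + 27^4 = 530712.
N = 530712/4 = 132678.

132678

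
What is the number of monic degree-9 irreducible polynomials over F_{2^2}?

Gauss's count: N_{4}(9) = (1/9) Σ_{d|9} μ(9/d)·4^d.
Divisors of 9: 1, 3, 9; μ(9/d) for each: 0, -1, 1.
Σ = − 4^3 + 4^9 = 262080.
N = 262080/9 = 29120.

29120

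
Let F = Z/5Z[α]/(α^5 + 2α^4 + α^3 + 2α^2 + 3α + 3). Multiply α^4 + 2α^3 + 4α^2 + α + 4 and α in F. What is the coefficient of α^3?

Multiply in Z/5Z[α]: (α^4 + 2α^3 + 4α^2 + α + 4)·(α) = α^5 + 2α^4 + 4α^3 + α^2 + 4α.
Reduce using α^5 ≡ 3α^4 + 4α^3 + 3α^2 + 2α + 2 (mod α^5 + 2α^4 + α^3 + 2α^2 + 3α + 3).
Reduced: 3α^3 + 4α^2 + α + 2.

3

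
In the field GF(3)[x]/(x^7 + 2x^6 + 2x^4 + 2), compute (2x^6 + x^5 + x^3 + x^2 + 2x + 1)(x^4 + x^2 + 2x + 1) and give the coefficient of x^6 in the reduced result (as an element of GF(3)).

Multiply in GF(3)[x]: (2x^6 + x^5 + x^3 + x^2 + 2x + 1)·(x^4 + x^2 + 2x + 1) = 2x^10 + x^9 + 2x^8 + 2x^6 + x^5 + x^4 + 2x^3 + x + 1.
Reduce using x^7 ≡ x^6 + x^4 + 1 (mod x^7 + 2x^6 + 2x^4 + 2).
Reduced: 2x^4 + x^3 + 2.

0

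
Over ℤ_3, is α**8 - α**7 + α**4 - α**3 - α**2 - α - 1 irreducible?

Write f(α) = α**8 - α**7 + α**4 - α**3 - α**2 - α - 1.
Check for roots in ℤ_3: f(0) = 2; f(1) = 0 → root; f(2) = 0 → root.
f(1) = 0, so (α − 1) divides f(α); f is reducible.

No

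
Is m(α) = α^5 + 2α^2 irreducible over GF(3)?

Check for roots in GF(3): m(0) = 0 → root; m(1) = 0 → root; m(2) = 1.
m(0) = 0, so (α) divides m(α); m is reducible.

No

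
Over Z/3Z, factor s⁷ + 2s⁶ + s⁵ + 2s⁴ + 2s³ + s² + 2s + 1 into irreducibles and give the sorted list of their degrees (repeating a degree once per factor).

Write f(s) = s⁷ + 2s⁶ + s⁵ + 2s⁴ + 2s³ + s² + 2s + 1.
Roots in Z/3Z: f(0) = 1; f(1) = 0 → root; f(2) = 0 → root.
Linear factors from roots: (s + 2), (s + 1).
Complete factorization: f(s) = (s + 1)·(s + 2)^2·(s² + 1)^2.
Factor degrees with multiplicity: 1 + 1 + 1 + 2 + 2 = 7.

1, 1, 1, 2, 2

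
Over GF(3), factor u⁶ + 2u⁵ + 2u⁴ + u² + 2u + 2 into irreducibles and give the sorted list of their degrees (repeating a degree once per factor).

Write g(u) = u⁶ + 2u⁵ + 2u⁴ + u² + 2u + 2.
Roots in GF(3): g(0) = 2; g(1) = 1; g(2) = 2.
Complete factorization: g(u) = (u² + u + 2)·(u² + 2u + 2)^2.
Factor degrees with multiplicity: 2 + 2 + 2 = 6.

2, 2, 2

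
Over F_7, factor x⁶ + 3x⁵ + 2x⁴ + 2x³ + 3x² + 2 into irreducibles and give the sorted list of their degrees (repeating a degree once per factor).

Write g(x) = x⁶ + 3x⁵ + 2x⁴ + 2x³ + 3x² + 2.
Complete factorization: g(x) = (x⁶ + 3x⁵ + 2x⁴ + 2x³ + 3x² + 2).
Factor degrees with multiplicity: 6 = 6.

6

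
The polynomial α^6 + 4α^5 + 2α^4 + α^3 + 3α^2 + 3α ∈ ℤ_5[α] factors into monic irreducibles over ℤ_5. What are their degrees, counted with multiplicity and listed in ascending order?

Write g(α) = α^6 + 4α^5 + 2α^4 + α^3 + 3α^2 + 3α.
Roots in ℤ_5: g(0) = 0 → root; g(1) = 4; g(2) = 0 → root; g(3) = 1; g(4) = 3.
Linear factors from roots: (α), (α + 3).
Complete factorization: g(α) = (α)·(α + 3)·(α^4 + α^3 + 4α^2 + 4α + 1).
Factor degrees with multiplicity: 1 + 1 + 4 = 6.

1, 1, 4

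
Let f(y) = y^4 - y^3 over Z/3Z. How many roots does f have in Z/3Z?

Evaluate at each of the 3 elements of Z/3Z:
f(0) = 0 → root; f(1) = 0 → root; f(2) = 2.
Roots: {0, 1}.

2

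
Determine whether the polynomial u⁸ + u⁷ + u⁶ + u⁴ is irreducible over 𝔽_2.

No

Write f(u) = u⁸ + u⁷ + u⁶ + u⁴.
Check for roots in 𝔽_2: f(0) = 0 → root; f(1) = 0 → root.
f(0) = 0, so (u) divides f(u); f is reducible.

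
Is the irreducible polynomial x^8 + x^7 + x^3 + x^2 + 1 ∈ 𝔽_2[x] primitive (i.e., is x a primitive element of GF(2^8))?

Yes

Write f(x) = x^8 + x^7 + x^3 + x^2 + 1.
|GF(2^8)^×| = 2^8 − 1 = 255. Prime factorization: 255 = 3·5·17.
f is primitive ⇔ x has order 255 in GF(2)[x]/(f), i.e. x^(255/q) ≠ 1 for each prime q | 255.
x^(85) mod f = x^6 + x^3 + x^2 + x.
x^(51) mod f = x^5 + x^4 + x^2 + 1.
x^(15) mod f = x^7 + x^6 + x^4 + x^3.
None equal 1, so x has full order 255; f is primitive.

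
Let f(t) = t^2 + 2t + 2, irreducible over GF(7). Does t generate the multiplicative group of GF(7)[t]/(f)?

No

|GF(7^2)^×| = 7^2 − 1 = 48. Prime factorization: 48 = 2^4·3.
f is primitive ⇔ t has order 48 in GF(7)[t]/(f), i.e. t^(48/q) ≠ 1 for each prime q | 48.
t^(24) mod f = 1
t^(16) mod f = 4.
Since t^(24) = 1, the order of t divides 24 < 48; not primitive.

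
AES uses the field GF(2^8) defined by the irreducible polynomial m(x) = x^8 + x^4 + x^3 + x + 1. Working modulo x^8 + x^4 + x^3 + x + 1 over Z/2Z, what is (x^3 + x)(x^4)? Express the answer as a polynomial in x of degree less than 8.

Multiply in Z/2Z[x]: (x^3 + x)·(x^4) = x^7 + x^5.
Reduced: x^7 + x^5.

x^7 + x^5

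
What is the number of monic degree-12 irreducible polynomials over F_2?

By the necklace-counting formula, N_2(12) = (1/12) Σ_{d|12} μ(12/d)·2^d.
Divisors of 12: 1, 2, 3, 4, 6, 12; μ(12/d) for each: 0, 1, 0, -1, -1, 1.
Σ = 2^2 − 2^4 − 2^6 + 2^12 = 4020.
N = 4020/12 = 335.

335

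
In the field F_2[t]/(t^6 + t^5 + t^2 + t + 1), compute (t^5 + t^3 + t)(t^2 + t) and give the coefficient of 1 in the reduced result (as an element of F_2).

0

Multiply in F_2[t]: (t^5 + t^3 + t)·(t^2 + t) = t^7 + t^6 + t^5 + t^4 + t^3 + t^2.
Reduce using t^6 ≡ t^5 + t^2 + t + 1 (mod t^6 + t^5 + t^2 + t + 1).
Reduced: t^5 + t^4 + t.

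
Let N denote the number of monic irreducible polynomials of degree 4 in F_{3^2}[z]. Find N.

x^(9^4) − x is the product of all monic irreducibles of degree dividing 4; Möbius inversion gives N = (1/4) Σ μ(4/d)·9^d.
Divisors of 4: 1, 2, 4; μ(4/d) for each: 0, -1, 1.
Σ = − 9^2 + 9^4 = 6480.
N = 6480/4 = 1620.

1620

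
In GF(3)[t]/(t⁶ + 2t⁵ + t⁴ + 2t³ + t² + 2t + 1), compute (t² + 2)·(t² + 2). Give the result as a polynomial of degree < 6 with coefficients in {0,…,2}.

t^4 + t^2 + 1

Multiply in GF(3)[t]: (t² + 2)·(t² + 2) = t⁴ + t² + 1.
Reduced: t⁴ + t² + 1.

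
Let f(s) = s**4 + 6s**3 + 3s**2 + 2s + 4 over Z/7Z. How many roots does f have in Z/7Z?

Evaluate at each of the 7 elements of Z/7Z:
f(0) = 4; f(1) = 2; f(2) = 0 → root; f(3) = 0 → root; f(4) = 0 → root; f(5) = 1; f(6) = 0 → root.
Roots: {2, 3, 4, 6}.

4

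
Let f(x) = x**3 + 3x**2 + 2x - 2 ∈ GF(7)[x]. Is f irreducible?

Yes

Check for roots in GF(7): f(0) = 5; f(1) = 4; f(2) = 1; f(3) = 2; f(4) = 6; f(5) = 5; f(6) = 5.
No roots. A degree-3 polynomial over a field with no linear factor is irreducible.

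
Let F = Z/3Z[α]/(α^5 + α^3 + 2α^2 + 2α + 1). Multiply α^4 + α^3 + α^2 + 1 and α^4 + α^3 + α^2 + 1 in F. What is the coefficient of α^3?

Multiply in Z/3Z[α]: (α^4 + α^3 + α^2 + 1)·(α^4 + α^3 + α^2 + 1) = α^8 + 2α^7 + 2α^5 + 2α^3 + 2α^2 + 1.
Reduce using α^5 ≡ 2α^3 + α^2 + α + 2 (mod α^5 + α^3 + 2α^2 + 2α + 1).
Reduced: α^4 + α^3 + 2α.

1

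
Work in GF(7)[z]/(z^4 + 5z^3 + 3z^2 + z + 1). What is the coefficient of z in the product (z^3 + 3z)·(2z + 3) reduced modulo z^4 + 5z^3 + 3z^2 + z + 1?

0

Multiply in GF(7)[z]: (z^3 + 3z)·(2z + 3) = 2z^4 + 3z^3 + 6z^2 + 2z.
Reduce using z^4 ≡ 2z^3 + 4z^2 + 6z + 6 (mod z^4 + 5z^3 + 3z^2 + z + 1).
Reduced: 5.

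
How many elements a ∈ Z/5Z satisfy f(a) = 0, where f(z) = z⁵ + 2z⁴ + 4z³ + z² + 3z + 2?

0

Evaluate at each of the 5 elements of Z/5Z:
f(0) = 2; f(1) = 3; f(2) = 3; f(3) = 3; f(4) = 2.
No element is a root.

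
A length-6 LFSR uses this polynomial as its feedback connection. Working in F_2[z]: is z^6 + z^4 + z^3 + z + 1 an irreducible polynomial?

Yes

Write h(z) = z^6 + z^4 + z^3 + z + 1.
Check for roots in F_2: h(0) = 1; h(1) = 1.
No roots, so no linear factors.
Monic irreducibles of degree 2 over GF(2): z^2 + z + 1.
None of them divide h (all give nonzero remainder).
Monic irreducibles of degree 3 over GF(2): z^3 + z + 1, z^3 + z^2 + 1.
None of them divide h (all give nonzero remainder).
No irreducible factor of degree ≤ 3 exists, so h is irreducible over GF(2).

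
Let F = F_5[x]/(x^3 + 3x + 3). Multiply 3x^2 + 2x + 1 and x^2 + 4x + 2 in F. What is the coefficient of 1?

0

Multiply in F_5[x]: (3x^2 + 2x + 1)·(x^2 + 4x + 2) = 3x^4 + 4x^3 + 3x + 2.
Reduce using x^3 ≡ 2x + 2 (mod x^3 + 3x + 3).
Reduced: x^2 + 2x.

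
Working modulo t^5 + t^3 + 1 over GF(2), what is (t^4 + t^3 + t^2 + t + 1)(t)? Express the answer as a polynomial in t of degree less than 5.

Multiply in GF(2)[t]: (t^4 + t^3 + t^2 + t + 1)·(t) = t^5 + t^4 + t^3 + t^2 + t.
Reduce using t^5 ≡ t^3 + 1 (mod t^5 + t^3 + 1).
Reduced: t^4 + t^2 + t + 1.

t^4 + t^2 + t + 1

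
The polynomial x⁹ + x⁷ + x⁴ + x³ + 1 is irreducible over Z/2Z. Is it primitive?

Write f(x) = x⁹ + x⁷ + x⁴ + x³ + 1.
|GF(2^9)^×| = 2^9 − 1 = 511. Prime factorization: 511 = 7·73.
f is primitive ⇔ x has order 511 in GF(2)[x]/(f), i.e. x^(511/q) ≠ 1 for each prime q | 511.
x^(73) mod f = 1
x^(7) mod f = x⁷.
Since x^(73) = 1, the order of x divides 73 < 511; not primitive.

No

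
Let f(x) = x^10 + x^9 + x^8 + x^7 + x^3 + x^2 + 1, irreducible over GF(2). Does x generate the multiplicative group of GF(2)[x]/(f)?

|GF(2^10)^×| = 2^10 − 1 = 1023. Prime factorization: 1023 = 3·11·31.
f is primitive ⇔ x has order 1023 in GF(2)[x]/(f), i.e. x^(1023/q) ≠ 1 for each prime q | 1023.
x^(341) mod f = x^8 + x^7 + x^6 + x^2.
x^(93) mod f = x^8 + x^6 + x^3 + 1.
x^(33) mod f = x^9 + x^8 + x^6 + x^2 + x.
None equal 1, so x has full order 1023; f is primitive.

Yes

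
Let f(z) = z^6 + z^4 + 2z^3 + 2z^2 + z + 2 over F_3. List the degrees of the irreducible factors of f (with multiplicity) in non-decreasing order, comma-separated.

Roots in F_3: f(0) = 2; f(1) = 0 → root; f(2) = 0 → root.
Linear factors from roots: (z + 2), (z + 1).
Complete factorization: f(z) = (z + 1)·(z + 2)^2·(z^3 + z^2 + 2).
Factor degrees with multiplicity: 1 + 1 + 1 + 3 = 6.

1, 1, 1, 3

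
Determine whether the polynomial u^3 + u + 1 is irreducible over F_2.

Write g(u) = u^3 + u + 1.
Check for roots in F_2: g(0) = 1; g(1) = 1.
No roots. A degree-3 polynomial over a field with no linear factor is irreducible.

Yes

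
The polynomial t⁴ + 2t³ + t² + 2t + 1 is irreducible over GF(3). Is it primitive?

No

Write f(t) = t⁴ + 2t³ + t² + 2t + 1.
|GF(3^4)^×| = 3^4 − 1 = 80. Prime factorization: 80 = 2^4·5.
f is primitive ⇔ t has order 80 in GF(3)[t]/(f), i.e. t^(80/q) ≠ 1 for each prime q | 80.
t^(40) mod f = 1
t^(16) mod f = 2t.
Since t^(40) = 1, the order of t divides 40 < 80; not primitive.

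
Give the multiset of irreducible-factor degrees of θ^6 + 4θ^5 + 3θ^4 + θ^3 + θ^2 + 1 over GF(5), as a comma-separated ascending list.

Write h(θ) = θ^6 + 4θ^5 + 3θ^4 + θ^3 + θ^2 + 1.
Roots in GF(5): h(0) = 1; h(1) = 1; h(2) = 3; h(3) = 1; h(4) = 1.
Complete factorization: h(θ) = (θ^6 + 4θ^5 + 3θ^4 + θ^3 + θ^2 + 1).
Factor degrees with multiplicity: 6 = 6.

6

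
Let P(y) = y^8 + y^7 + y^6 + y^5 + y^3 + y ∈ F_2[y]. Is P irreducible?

No

Check for roots in F_2: P(0) = 0 → root; P(1) = 0 → root.
P(0) = 0, so (y) divides P(y); P is reducible.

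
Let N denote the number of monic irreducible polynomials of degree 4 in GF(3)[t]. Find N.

The number of monic irreducibles of degree 4 over GF(3) is (1/4)·Σ_{d∣4} μ(4/d) 3^d.
Divisors of 4: 1, 2, 4; μ(4/d) for each: 0, -1, 1.
Σ = − 3^2 + 3^4 = 72.
N = 72/4 = 18.

18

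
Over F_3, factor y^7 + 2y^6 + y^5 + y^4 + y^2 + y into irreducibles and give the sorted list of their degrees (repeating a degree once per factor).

1, 2, 4

Write g(y) = y^7 + 2y^6 + y^5 + y^4 + y^2 + y.
Roots in F_3: g(0) = 0 → root; g(1) = 1; g(2) = 1.
Linear factors from roots: (y).
Complete factorization: g(y) = (y)·(y^2 + 2y + 2)·(y^4 + 2y^2 + 2).
Factor degrees with multiplicity: 1 + 2 + 4 = 7.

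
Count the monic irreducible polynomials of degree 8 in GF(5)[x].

48750

x^(5^8) − x is the product of all monic irreducibles of degree dividing 8; Möbius inversion gives N = (1/8) Σ μ(8/d)·5^d.
Divisors of 8: 1, 2, 4, 8; μ(8/d) for each: 0, 0, -1, 1.
Σ = − 5^4 + 5^8 = 390000.
N = 390000/8 = 48750.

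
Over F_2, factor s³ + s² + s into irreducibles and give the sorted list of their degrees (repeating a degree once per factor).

1, 2

Write h(s) = s³ + s² + s.
Roots in F_2: h(0) = 0 → root; h(1) = 1.
Linear factors from roots: (s).
Complete factorization: h(s) = (s)·(s² + s + 1).
Factor degrees with multiplicity: 1 + 2 = 3.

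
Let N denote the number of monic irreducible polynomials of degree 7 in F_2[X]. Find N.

The number of monic irreducibles of degree 7 over GF(2) is (1/7)·Σ_{d∣7} μ(7/d) 2^d.
Divisors of 7: 1, 7; μ(7/d) for each: -1, 1.
Σ = − 2^1 + 2^7 = 126.
N = 126/7 = 18.

18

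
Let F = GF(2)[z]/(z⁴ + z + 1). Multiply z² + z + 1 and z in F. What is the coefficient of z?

1

Multiply in GF(2)[z]: (z² + z + 1)·(z) = z³ + z² + z.
Reduced: z³ + z² + z.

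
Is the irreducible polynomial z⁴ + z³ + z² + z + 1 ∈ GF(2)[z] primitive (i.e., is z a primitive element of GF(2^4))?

No

Write f(z) = z⁴ + z³ + z² + z + 1.
|GF(2^4)^×| = 2^4 − 1 = 15. Prime factorization: 15 = 3·5.
f is primitive ⇔ z has order 15 in GF(2)[z]/(f), i.e. z^(15/q) ≠ 1 for each prime q | 15.
z^(5) mod f = 1
z^(3) mod f = z³.
Since z^(5) = 1, the order of z divides 5 < 15; not primitive.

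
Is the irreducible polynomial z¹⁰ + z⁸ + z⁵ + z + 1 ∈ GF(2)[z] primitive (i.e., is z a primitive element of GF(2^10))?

Yes

Write f(z) = z¹⁰ + z⁸ + z⁵ + z + 1.
|GF(2^10)^×| = 2^10 − 1 = 1023. Prime factorization: 1023 = 3·11·31.
f is primitive ⇔ z has order 1023 in GF(2)[z]/(f), i.e. z^(1023/q) ≠ 1 for each prime q | 1023.
z^(341) mod f = z⁵ + z⁴ + z² + z.
z^(93) mod f = z⁹ + z⁸ + z⁶ + z⁵ + z³ + z.
z^(33) mod f = z⁷ + z⁵ + z⁴.
None equal 1, so z has full order 1023; f is primitive.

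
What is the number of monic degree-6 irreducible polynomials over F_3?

116

x^(3^6) − x is the product of all monic irreducibles of degree dividing 6; Möbius inversion gives N = (1/6) Σ μ(6/d)·3^d.
Divisors of 6: 1, 2, 3, 6; μ(6/d) for each: 1, -1, -1, 1.
Σ = 3^1 − 3^2 − 3^3 + 3^6 = 696.
N = 696/6 = 116.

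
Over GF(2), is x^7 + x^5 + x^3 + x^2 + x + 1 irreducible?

Write h(x) = x^7 + x^5 + x^3 + x^2 + x + 1.
Check for roots in GF(2): h(0) = 1; h(1) = 0 → root.
h(1) = 0, so (x − 1) divides h(x); h is reducible.

No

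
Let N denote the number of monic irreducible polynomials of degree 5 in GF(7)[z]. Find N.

3360

x^(7^5) − x is the product of all monic irreducibles of degree dividing 5; Möbius inversion gives N = (1/5) Σ μ(5/d)·7^d.
Divisors of 5: 1, 5; μ(5/d) for each: -1, 1.
Σ = − 7^1 + 7^5 = 16800.
N = 16800/5 = 3360.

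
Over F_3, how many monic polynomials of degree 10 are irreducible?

5880

x^(3^10) − x is the product of all monic irreducibles of degree dividing 10; Möbius inversion gives N = (1/10) Σ μ(10/d)·3^d.
Divisors of 10: 1, 2, 5, 10; μ(10/d) for each: 1, -1, -1, 1.
Σ = 3^1 − 3^2 − 3^5 + 3^10 = 58800.
N = 58800/10 = 5880.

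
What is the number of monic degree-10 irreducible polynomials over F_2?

Gauss's count: N_{2}(10) = (1/10) Σ_{d|10} μ(10/d)·2^d.
Divisors of 10: 1, 2, 5, 10; μ(10/d) for each: 1, -1, -1, 1.
Σ = 2^1 − 2^2 − 2^5 + 2^10 = 990.
N = 990/10 = 99.

99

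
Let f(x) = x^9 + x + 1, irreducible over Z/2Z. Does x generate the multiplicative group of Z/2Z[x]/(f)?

|GF(2^9)^×| = 2^9 − 1 = 511. Prime factorization: 511 = 7·73.
f is primitive ⇔ x has order 511 in GF(2)[x]/(f), i.e. x^(511/q) ≠ 1 for each prime q | 511.
x^(73) mod f = 1
x^(7) mod f = x^7.
Since x^(73) = 1, the order of x divides 73 < 511; not primitive.

No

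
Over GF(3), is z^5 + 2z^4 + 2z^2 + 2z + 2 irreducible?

Write m(z) = z^5 + 2z^4 + 2z^2 + 2z + 2.
Check for roots in GF(3): m(0) = 2; m(1) = 0 → root; m(2) = 0 → root.
m(1) = 0, so (z − 1) divides m(z); m is reducible.

No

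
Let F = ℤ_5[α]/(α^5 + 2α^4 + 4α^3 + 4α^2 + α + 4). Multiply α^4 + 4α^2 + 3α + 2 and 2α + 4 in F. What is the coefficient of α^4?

0

Multiply in ℤ_5[α]: (α^4 + 4α^2 + 3α + 2)·(2α + 4) = 2α^5 + 4α^4 + 3α^3 + 2α^2 + α + 3.
Reduce using α^5 ≡ 3α^4 + α^3 + α^2 + 4α + 1 (mod α^5 + 2α^4 + 4α^3 + 4α^2 + α + 4).
Reduced: 4α^2 + 4α.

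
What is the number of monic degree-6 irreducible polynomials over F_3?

The number of monic irreducibles of degree 6 over GF(3) is (1/6)·Σ_{d∣6} μ(6/d) 3^d.
Divisors of 6: 1, 2, 3, 6; μ(6/d) for each: 1, -1, -1, 1.
Σ = 3^1 − 3^2 − 3^3 + 3^6 = 696.
N = 696/6 = 116.

116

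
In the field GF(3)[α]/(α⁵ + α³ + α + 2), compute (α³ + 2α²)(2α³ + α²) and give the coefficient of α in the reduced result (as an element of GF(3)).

0

Multiply in GF(3)[α]: (α³ + 2α²)·(2α³ + α²) = 2α⁶ + 2α⁵ + 2α⁴.
Reduce using α⁵ ≡ 2α³ + 2α + 1 (mod α⁵ + α³ + α + 2).
Reduced: α³ + α² + 2.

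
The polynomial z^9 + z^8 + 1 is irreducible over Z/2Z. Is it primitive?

Write f(z) = z^9 + z^8 + 1.
|GF(2^9)^×| = 2^9 − 1 = 511. Prime factorization: 511 = 7·73.
f is primitive ⇔ z has order 511 in GF(2)[z]/(f), i.e. z^(511/q) ≠ 1 for each prime q | 511.
z^(73) mod f = 1
z^(7) mod f = z^7.
Since z^(73) = 1, the order of z divides 73 < 511; not primitive.

No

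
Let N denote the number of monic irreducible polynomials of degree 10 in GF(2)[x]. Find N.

x^(2^10) − x is the product of all monic irreducibles of degree dividing 10; Möbius inversion gives N = (1/10) Σ μ(10/d)·2^d.
Divisors of 10: 1, 2, 5, 10; μ(10/d) for each: 1, -1, -1, 1.
Σ = 2^1 − 2^2 − 2^5 + 2^10 = 990.
N = 990/10 = 99.

99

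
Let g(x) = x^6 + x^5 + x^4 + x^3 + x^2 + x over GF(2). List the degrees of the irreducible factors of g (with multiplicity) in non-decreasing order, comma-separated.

Roots in GF(2): g(0) = 0 → root; g(1) = 0 → root.
Linear factors from roots: (x), (x + 1).
Complete factorization: g(x) = (x)·(x + 1)·(x^2 + x + 1)^2.
Factor degrees with multiplicity: 1 + 1 + 2 + 2 = 6.

1, 1, 2, 2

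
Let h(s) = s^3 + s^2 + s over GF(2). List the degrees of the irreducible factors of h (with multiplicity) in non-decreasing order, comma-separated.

Roots in GF(2): h(0) = 0 → root; h(1) = 1.
Linear factors from roots: (s).
Complete factorization: h(s) = (s)·(s^2 + s + 1).
Factor degrees with multiplicity: 1 + 2 = 3.

1, 2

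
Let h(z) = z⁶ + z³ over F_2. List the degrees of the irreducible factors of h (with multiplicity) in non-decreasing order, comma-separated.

Roots in F_2: h(0) = 0 → root; h(1) = 0 → root.
Linear factors from roots: (z), (z + 1).
Complete factorization: h(z) = (z + 1)·(z)^3·(z² + z + 1).
Factor degrees with multiplicity: 1 + 1 + 1 + 1 + 2 = 6.

1, 1, 1, 1, 2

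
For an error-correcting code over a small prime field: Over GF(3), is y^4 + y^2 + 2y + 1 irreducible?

Yes

Write m(y) = y^4 + y^2 + 2y + 1.
Check for roots in GF(3): m(0) = 1; m(1) = 2; m(2) = 1.
No roots, so no linear factors.
Monic irreducibles of degree 2 over GF(3): y^2 + 1, y^2 + y + 2, y^2 + 2y + 2.
None of them divide m (all give nonzero remainder).
No irreducible factor of degree ≤ 2 exists, so m is irreducible over GF(3).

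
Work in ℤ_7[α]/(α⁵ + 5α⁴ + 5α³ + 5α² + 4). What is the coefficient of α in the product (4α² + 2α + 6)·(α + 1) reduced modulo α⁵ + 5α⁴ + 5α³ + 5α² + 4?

Multiply in ℤ_7[α]: (4α² + 2α + 6)·(α + 1) = 4α³ + 6α² + α + 6.
Reduced: 4α³ + 6α² + α + 6.

1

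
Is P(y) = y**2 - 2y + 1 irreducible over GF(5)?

Check for roots in GF(5): P(0) = 1; P(1) = 0 → root; P(2) = 1; P(3) = 4; P(4) = 4.
P(1) = 0, so (y − 1) divides P(y); P is reducible.

No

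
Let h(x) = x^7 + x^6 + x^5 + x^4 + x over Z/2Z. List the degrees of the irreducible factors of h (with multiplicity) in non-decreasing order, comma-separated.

1, 2, 4

Roots in Z/2Z: h(0) = 0 → root; h(1) = 1.
Linear factors from roots: (x).
Complete factorization: h(x) = (x)·(x^2 + x + 1)·(x^4 + x + 1).
Factor degrees with multiplicity: 1 + 2 + 4 = 7.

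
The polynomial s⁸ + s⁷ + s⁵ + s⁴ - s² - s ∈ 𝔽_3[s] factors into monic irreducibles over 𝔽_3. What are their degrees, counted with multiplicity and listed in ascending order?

1, 1, 2, 2, 2

Write g(s) = s⁸ + s⁷ + s⁵ + s⁴ - s² - s.
Roots in 𝔽_3: g(0) = 0 → root; g(1) = 2; g(2) = 0 → root.
Linear factors from roots: (s), (s + 1).
Complete factorization: g(s) = (s)·(s + 1)·(s² + s - 1)^3.
Factor degrees with multiplicity: 1 + 1 + 2 + 2 + 2 = 8.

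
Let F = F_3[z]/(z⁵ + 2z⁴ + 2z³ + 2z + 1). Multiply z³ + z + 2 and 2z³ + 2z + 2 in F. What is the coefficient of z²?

1

Multiply in F_3[z]: (z³ + z + 2)·(2z³ + 2z + 2) = 2z⁶ + z⁴ + 2z² + 1.
Reduce using z⁵ ≡ z⁴ + z³ + z + 2 (mod z⁵ + 2z⁴ + 2z³ + 2z + 1).
Reduced: 2z⁴ + 2z³ + z² + 2.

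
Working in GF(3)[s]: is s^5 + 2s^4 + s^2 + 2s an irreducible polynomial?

No

Write g(s) = s^5 + 2s^4 + s^2 + 2s.
Check for roots in GF(3): g(0) = 0 → root; g(1) = 0 → root; g(2) = 0 → root.
g(0) = 0, so (s) divides g(s); g is reducible.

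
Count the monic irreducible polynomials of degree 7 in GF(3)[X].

The number of monic irreducibles of degree 7 over GF(3) is (1/7)·Σ_{d∣7} μ(7/d) 3^d.
Divisors of 7: 1, 7; μ(7/d) for each: -1, 1.
Σ = − 3^1 + 3^7 = 2184.
N = 2184/7 = 312.

312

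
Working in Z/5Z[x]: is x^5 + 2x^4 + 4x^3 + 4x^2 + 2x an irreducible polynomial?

Write g(x) = x^5 + 2x^4 + 4x^3 + 4x^2 + 2x.
Check for roots in Z/5Z: g(0) = 0 → root; g(1) = 3; g(2) = 1; g(3) = 0 → root; g(4) = 4.
g(0) = 0, so (x) divides g(x); g is reducible.

No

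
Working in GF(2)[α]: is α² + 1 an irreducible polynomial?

No

Write m(α) = α² + 1.
Check for roots in GF(2): m(0) = 1; m(1) = 0 → root.
m(1) = 0, so (α − 1) divides m(α); m is reducible.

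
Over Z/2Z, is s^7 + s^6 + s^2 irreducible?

No

Write P(s) = s^7 + s^6 + s^2.
Check for roots in Z/2Z: P(0) = 0 → root; P(1) = 1.
P(0) = 0, so (s) divides P(s); P is reducible.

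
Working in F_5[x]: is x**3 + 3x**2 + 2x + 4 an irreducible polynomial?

No

Write m(x) = x**3 + 3x**2 + 2x + 4.
Check for roots in F_5: m(0) = 4; m(1) = 0 → root; m(2) = 3; m(3) = 4; m(4) = 4.
m(1) = 0, so (x − 1) divides m(x); m is reducible.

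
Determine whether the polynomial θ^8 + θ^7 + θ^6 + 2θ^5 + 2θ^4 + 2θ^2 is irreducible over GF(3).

Write m(θ) = θ^8 + θ^7 + θ^6 + 2θ^5 + 2θ^4 + 2θ^2.
Check for roots in GF(3): m(0) = 0 → root; m(1) = 0 → root; m(2) = 0 → root.
m(0) = 0, so (θ) divides m(θ); m is reducible.

No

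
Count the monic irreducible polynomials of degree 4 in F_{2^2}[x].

60

Gauss's count: N_{4}(4) = (1/4) Σ_{d|4} μ(4/d)·4^d.
Divisors of 4: 1, 2, 4; μ(4/d) for each: 0, -1, 1.
Σ = − 4^2 + 4^4 = 240.
N = 240/4 = 60.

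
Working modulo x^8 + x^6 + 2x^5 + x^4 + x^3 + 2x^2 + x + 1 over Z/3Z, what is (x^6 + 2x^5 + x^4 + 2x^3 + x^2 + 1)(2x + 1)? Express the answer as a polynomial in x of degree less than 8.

2x^7 + 2x^6 + x^5 + 2x^4 + x^3 + x^2 + 2x + 1

Multiply in Z/3Z[x]: (x^6 + 2x^5 + x^4 + 2x^3 + x^2 + 1)·(2x + 1) = 2x^7 + 2x^6 + x^5 + 2x^4 + x^3 + x^2 + 2x + 1.
Reduced: 2x^7 + 2x^6 + x^5 + 2x^4 + x^3 + x^2 + 2x + 1.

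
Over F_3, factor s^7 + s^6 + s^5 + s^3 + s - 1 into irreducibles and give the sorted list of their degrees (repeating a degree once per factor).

Write f(s) = s^7 + s^6 + s^5 + s^3 + s - 1.
Roots in F_3: f(0) = 2; f(1) = 1; f(2) = 2.
Complete factorization: f(s) = (s^7 + s^6 + s^5 + s^3 + s - 1).
Factor degrees with multiplicity: 7 = 7.

7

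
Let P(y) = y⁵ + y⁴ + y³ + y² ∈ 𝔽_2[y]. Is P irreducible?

No

Check for roots in 𝔽_2: P(0) = 0 → root; P(1) = 0 → root.
P(0) = 0, so (y) divides P(y); P is reducible.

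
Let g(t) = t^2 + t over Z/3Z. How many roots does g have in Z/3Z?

Evaluate at each of the 3 elements of Z/3Z:
g(0) = 0 → root; g(1) = 2; g(2) = 0 → root.
Roots: {0, 2}.

2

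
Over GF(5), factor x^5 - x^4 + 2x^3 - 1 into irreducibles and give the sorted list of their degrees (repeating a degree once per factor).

1, 1, 1, 2

Write f(x) = x^5 - x^4 + 2x^3 - 1.
Roots in GF(5): f(0) = 4; f(1) = 1; f(2) = 1; f(3) = 0 → root; f(4) = 0 → root.
Linear factors from roots: (x + 2), (x + 1).
Complete factorization: f(x) = (x + 2)·(x + 1)^2·(x^2 + 2).
Factor degrees with multiplicity: 1 + 1 + 1 + 2 = 5.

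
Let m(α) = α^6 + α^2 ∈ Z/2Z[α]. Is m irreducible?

No

Check for roots in Z/2Z: m(0) = 0 → root; m(1) = 0 → root.
m(0) = 0, so (α) divides m(α); m is reducible.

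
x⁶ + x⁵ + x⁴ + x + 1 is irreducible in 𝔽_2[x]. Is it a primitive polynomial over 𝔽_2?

Yes

Write f(x) = x⁶ + x⁵ + x⁴ + x + 1.
|GF(2^6)^×| = 2^6 − 1 = 63. Prime factorization: 63 = 3^2·7.
f is primitive ⇔ x has order 63 in GF(2)[x]/(f), i.e. x^(63/q) ≠ 1 for each prime q | 63.
x^(21) mod f = x⁴ + x³ + 1.
x^(9) mod f = x⁵ + x² + x + 1.
None equal 1, so x has full order 63; f is primitive.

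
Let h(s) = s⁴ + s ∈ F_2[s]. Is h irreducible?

Check for roots in F_2: h(0) = 0 → root; h(1) = 0 → root.
h(0) = 0, so (s) divides h(s); h is reducible.

No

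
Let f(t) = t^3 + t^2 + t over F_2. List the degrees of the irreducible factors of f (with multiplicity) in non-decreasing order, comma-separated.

1, 2

Roots in F_2: f(0) = 0 → root; f(1) = 1.
Linear factors from roots: (t).
Complete factorization: f(t) = (t)·(t^2 + t + 1).
Factor degrees with multiplicity: 1 + 2 = 3.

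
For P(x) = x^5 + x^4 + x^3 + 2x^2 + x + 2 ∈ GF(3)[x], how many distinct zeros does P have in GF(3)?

Evaluate at each of the 3 elements of GF(3):
P(0) = 2; P(1) = 2; P(2) = 2.
No element is a root.

0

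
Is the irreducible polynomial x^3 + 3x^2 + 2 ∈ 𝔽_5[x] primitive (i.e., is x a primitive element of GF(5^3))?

Write f(x) = x^3 + 3x^2 + 2.
|GF(5^3)^×| = 5^3 − 1 = 124. Prime factorization: 124 = 2^2·31.
f is primitive ⇔ x has order 124 in GF(5)[x]/(f), i.e. x^(124/q) ≠ 1 for each prime q | 124.
x^(62) mod f = 4.
x^(4) mod f = 4x^2 + 3x + 1.
None equal 1, so x has full order 124; f is primitive.

Yes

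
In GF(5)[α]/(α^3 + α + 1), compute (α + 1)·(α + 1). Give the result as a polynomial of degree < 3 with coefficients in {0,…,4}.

Multiply in GF(5)[α]: (α + 1)·(α + 1) = α^2 + 2α + 1.
Reduced: α^2 + 2α + 1.

α^2 + 2α + 1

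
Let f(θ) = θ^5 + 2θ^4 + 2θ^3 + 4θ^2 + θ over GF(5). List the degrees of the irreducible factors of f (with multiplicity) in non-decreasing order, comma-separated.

1, 1, 3

Roots in GF(5): f(0) = 0 → root; f(1) = 0 → root; f(2) = 3; f(3) = 3; f(4) = 2.
Linear factors from roots: (θ), (θ + 4).
Complete factorization: f(θ) = (θ)·(θ + 4)·(θ^3 + 3θ^2 + 4).
Factor degrees with multiplicity: 1 + 1 + 3 = 5.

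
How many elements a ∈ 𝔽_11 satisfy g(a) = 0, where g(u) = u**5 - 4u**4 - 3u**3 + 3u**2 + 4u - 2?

Evaluate at each of the 11 elements of 𝔽_11:
g(0) = 9; g(1) = 10; g(2) = 6; g(3) = 7; g(4) = 2; g(5) = 2; g(6) = 6; g(7) = 0 → root; g(8) = 0 → root; g(9) = 7; g(10) = 6.
Roots: {7, 8}.

2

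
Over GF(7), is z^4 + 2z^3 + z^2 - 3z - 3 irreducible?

Write P(z) = z^4 + 2z^3 + z^2 - 3z - 3.
Check for roots in GF(7): P(0) = 4; P(1) = 5; P(2) = 6; P(3) = 6; P(4) = 0 → root; P(5) = 0 → root; P(6) = 0 → root.
P(4) = 0, so (z − 4) divides P(z); P is reducible.

No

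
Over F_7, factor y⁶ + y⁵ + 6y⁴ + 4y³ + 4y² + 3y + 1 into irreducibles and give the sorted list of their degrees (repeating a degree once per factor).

2, 4

Write f(y) = y⁶ + y⁵ + 6y⁴ + 4y³ + 4y² + 3y + 1.
Complete factorization: f(y) = (y² + 2y + 2)·(y⁴ + 6y³ + 6y² + y + 4).
Factor degrees with multiplicity: 2 + 4 = 6.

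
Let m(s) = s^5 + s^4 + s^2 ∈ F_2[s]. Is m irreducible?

No

Check for roots in F_2: m(0) = 0 → root; m(1) = 1.
m(0) = 0, so (s) divides m(s); m is reducible.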